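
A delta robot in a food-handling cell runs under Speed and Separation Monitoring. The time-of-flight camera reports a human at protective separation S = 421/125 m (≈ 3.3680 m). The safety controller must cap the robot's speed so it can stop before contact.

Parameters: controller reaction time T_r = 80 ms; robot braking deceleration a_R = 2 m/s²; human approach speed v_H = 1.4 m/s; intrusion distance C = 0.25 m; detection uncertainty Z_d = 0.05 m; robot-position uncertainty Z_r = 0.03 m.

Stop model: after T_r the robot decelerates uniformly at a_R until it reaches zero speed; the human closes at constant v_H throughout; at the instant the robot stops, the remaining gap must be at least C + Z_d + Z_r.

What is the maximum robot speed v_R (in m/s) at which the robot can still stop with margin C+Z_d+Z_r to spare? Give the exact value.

v_R_max = 11/5 m/s = 2.2000 m/s

collect terms ⇒ (1/4)·v_R² + (39/50)·v_R + (-1463/500) = 0
  disc = (39/50)² − 4·(1/4)·(-1463/500) = 2209/625 ; √disc = 47/25
  v_R = (−(39/50) + 47/25) / (2·(1/4)) = 11/5 m/s
check:
T_s = v_R/a_R = (11/5)/2 = 1.1000 s
robot in T_r: 2.2000·0.0800 = 0.1760 m
robot covers 2.2000·1.1000 − ½·2.0000·1.1000² = 1.2100 m while stopping
human over T_r+T_s: 1.4000·(0.0800+1.1000) = 1.6520 m
C+Z_d+Z_r = 0.2500+0.0500+0.0300 = 0.3300 m
sum ≈ 0.1760+1.2100+1.6520+0.3300 ≈ 3.3680 m = S ✓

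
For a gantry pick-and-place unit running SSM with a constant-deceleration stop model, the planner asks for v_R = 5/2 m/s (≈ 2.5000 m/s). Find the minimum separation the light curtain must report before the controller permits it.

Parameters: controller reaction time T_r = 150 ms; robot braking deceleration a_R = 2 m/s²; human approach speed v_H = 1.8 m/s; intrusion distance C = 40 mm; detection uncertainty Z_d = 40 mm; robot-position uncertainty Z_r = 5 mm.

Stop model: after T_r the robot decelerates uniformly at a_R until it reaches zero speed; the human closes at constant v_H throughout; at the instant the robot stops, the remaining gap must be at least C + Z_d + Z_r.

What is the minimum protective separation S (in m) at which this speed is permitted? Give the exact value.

stop time T_s = (5/2)/2 = 1.2500 s
reaction-phase robot travel = 2.5000·0.1500 = 0.3750 m
robot under decel: 2.5000²/(2·2.0000) = 1.5625 m
human over T_r+T_s: 1.8000·(0.1500+1.2500) = 2.5200 m
margins: 0.0400+0.0400+0.0050 = 0.0850 m
S_min ≈ 0.3750+1.5625+2.5200+0.0850  ⇒  S_min = 1817/400 m

S_min = 1817/400 m = 4.5425 m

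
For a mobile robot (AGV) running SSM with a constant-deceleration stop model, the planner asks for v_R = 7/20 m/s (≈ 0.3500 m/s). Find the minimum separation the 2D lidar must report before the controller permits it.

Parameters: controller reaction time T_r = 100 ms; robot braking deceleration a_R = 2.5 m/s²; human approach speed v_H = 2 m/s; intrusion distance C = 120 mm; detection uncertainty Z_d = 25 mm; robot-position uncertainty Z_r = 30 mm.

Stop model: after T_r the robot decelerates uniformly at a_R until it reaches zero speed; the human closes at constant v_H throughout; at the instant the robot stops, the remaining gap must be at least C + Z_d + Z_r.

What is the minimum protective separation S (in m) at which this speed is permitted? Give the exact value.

S_min = 1429/2000 m = 0.7145 m

stop time T_s = (7/20)/(5/2) = 0.1400 s
reaction-phase robot travel = 0.3500·0.1000 = 0.0350 m
braking distance = 0.3500²/(2·2.5000) = 0.0245 m
human closes 2.0000·0.2400 = 0.4800 m
margins: 0.1200+0.0250+0.0300 = 0.1750 m
S_min ≈ 0.0350+0.0245+0.4800+0.1750  ⇒  S_min = 1429/2000 m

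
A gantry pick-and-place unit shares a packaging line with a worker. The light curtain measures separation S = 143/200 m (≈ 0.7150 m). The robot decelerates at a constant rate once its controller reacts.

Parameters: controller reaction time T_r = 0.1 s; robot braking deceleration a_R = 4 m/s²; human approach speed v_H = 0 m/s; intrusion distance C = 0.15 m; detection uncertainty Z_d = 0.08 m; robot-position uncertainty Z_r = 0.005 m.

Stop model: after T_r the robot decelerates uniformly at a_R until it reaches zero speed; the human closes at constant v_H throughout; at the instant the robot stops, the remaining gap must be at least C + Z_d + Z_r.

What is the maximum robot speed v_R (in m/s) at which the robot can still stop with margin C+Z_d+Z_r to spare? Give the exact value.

at the boundary: (1/8)·v² + (1/10)·v + (-12/25) = 0
  disc = (1/10)² − 4·(1/8)·(-12/25) = 1/4 ; √disc = 1/2
  v_R = (−(1/10) + 1/2) / (2·(1/8)) = 8/5 m/s
check:
T_s = v_R/a_R = (8/5)/4 = 0.4000 s
robot in T_r: 1.6000·0.1000 = 0.1600 m
braking distance = 1.6000²/(2·4.0000) = 0.3200 m
human over T_r+T_s: 0.0000·(0.1000+0.4000) = 0.0000 m
margins: 0.1500+0.0800+0.0050 = 0.2350 m
sum ≈ 0.1600+0.3200+0.0000+0.2350 ≈ 0.7150 m = S ✓

v_R_max = 8/5 m/s = 1.6000 m/s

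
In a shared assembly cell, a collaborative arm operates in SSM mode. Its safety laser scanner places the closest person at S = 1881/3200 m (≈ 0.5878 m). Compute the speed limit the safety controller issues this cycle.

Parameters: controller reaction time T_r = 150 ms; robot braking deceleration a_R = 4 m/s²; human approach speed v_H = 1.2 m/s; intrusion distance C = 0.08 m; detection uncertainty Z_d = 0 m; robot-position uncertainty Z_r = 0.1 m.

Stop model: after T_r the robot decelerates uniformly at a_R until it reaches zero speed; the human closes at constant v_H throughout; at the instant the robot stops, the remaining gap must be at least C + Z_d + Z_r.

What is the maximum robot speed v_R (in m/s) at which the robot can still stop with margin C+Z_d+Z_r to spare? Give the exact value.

v_R_max = 9/20 m/s = 0.4500 m/s

quadratic (1/8)·v² + (9/20)·v + (-729/3200) = 0
  disc = (9/20)² − 4·(1/8)·(-729/3200) = 81/256 ; √disc = 9/16
  v_R = (−(9/20) + 9/16) / (2·(1/8)) = 9/20 m/s
check:
T_s = v_R/a_R = (9/20)/4 = 0.1125 s
reaction-phase robot travel = 0.4500·0.1500 = 0.0675 m
braking distance = 0.4500²/(2·4.0000) = 0.0253 m
person approaches 1.2000·(0.1500+0.1125) = 0.3150 m
residual clearance needed = 0.0800+0.0000+0.1000 = 0.1800 m
sum ≈ 0.0675+0.0253+0.3150+0.1800 ≈ 0.5878 m = S ✓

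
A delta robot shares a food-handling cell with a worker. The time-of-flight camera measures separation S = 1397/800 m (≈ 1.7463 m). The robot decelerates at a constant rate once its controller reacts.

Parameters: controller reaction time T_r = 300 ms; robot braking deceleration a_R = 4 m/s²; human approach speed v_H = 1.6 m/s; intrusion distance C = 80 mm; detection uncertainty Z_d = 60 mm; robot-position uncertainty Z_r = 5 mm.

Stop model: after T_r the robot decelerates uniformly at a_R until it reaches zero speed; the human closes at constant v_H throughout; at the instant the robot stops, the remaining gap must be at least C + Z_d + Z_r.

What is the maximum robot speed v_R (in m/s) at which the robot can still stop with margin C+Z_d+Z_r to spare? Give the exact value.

v_R_max = 13/10 m/s = 1.3000 m/s

quadratic (1/8)·v² + (7/10)·v + (-897/800) = 0
  disc = (7/10)² − 4·(1/8)·(-897/800) = 1681/1600 ; √disc = 41/40
  v_R = (−(7/10) + 41/40) / (2·(1/8)) = 13/10 m/s
check:
T_s = v_R/a_R = (13/10)/4 = 0.3250 s
reaction-phase robot travel = 1.3000·0.3000 = 0.3900 m
braking distance = 1.3000²/(2·4.0000) = 0.2112 m
human closes 1.6000·0.6250 = 1.0000 m
residual clearance needed = 0.0800+0.0600+0.0050 = 0.1450 m
sum ≈ 0.3900+0.2112+1.0000+0.1450 ≈ 1.7463 m = S ✓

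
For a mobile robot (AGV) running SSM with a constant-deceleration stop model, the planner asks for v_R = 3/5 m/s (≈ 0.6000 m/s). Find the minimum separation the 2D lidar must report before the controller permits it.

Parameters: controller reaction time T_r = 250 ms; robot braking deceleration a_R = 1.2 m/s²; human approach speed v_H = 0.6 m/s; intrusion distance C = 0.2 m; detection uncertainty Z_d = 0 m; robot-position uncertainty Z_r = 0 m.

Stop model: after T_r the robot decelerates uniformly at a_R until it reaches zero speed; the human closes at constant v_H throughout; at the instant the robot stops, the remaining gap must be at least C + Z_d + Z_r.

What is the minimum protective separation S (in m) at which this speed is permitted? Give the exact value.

stop time T_s = (3/5)/(6/5) = 0.5000 s
robot covers v_R·T_r = 0.6000·0.2500 = 0.1500 m before braking
robot covers 0.6000·0.5000 − ½·1.2000·0.5000² = 0.1500 m while stopping
person approaches 0.6000·(0.2500+0.5000) = 0.4500 m
residual clearance needed = 0.2000+0.0000+0.0000 = 0.2000 m
S_min ≈ 0.1500+0.1500+0.4500+0.2000  ⇒  S_min = 19/20 m

S_min = 19/20 m = 0.9500 m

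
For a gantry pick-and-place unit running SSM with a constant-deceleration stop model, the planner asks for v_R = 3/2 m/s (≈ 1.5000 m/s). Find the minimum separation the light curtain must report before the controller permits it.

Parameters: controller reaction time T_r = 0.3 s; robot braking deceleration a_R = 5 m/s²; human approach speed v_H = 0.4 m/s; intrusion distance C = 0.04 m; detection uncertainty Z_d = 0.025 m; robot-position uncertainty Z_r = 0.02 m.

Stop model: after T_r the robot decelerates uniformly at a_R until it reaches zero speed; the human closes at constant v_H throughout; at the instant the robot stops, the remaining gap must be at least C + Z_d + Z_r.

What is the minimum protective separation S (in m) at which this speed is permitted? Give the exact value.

S_min = 1 m = 1.0000 m

stop time T_s = (3/2)/5 = 0.3000 s
robot covers v_R·T_r = 1.5000·0.3000 = 0.4500 m before braking
robot under decel: 1.5000²/(2·5.0000) = 0.2250 m
person approaches 0.4000·(0.3000+0.3000) = 0.2400 m
margins: 0.0400+0.0250+0.0200 = 0.0850 m
S_min ≈ 0.4500+0.2250+0.2400+0.0850  ⇒  S_min = 1 m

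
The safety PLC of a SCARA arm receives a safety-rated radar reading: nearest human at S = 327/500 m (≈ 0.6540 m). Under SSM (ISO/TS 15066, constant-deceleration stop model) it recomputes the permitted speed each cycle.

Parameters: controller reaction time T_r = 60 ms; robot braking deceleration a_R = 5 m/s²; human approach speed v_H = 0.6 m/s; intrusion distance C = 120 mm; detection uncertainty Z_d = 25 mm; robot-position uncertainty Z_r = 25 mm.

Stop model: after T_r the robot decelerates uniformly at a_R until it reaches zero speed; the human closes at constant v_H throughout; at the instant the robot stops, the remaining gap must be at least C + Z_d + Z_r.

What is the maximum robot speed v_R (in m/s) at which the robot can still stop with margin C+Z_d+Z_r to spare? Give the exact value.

at the boundary: (1/10)·v² + (9/50)·v + (-56/125) = 0
  disc = (9/50)² − 4·(1/10)·(-56/125) = 529/2500 ; √disc = 23/50
  v_R = (−(9/50) + 23/50) / (2·(1/10)) = 7/5 m/s
check:
T_s = v_R/a_R = (7/5)/5 = 0.2800 s
robot in T_r: 1.4000·0.0600 = 0.0840 m
robot covers 1.4000·0.2800 − ½·5.0000·0.2800² = 0.1960 m while stopping
person approaches 0.6000·(0.0600+0.2800) = 0.2040 m
margins: 0.1200+0.0250+0.0250 = 0.1700 m
sum ≈ 0.0840+0.1960+0.2040+0.1700 ≈ 0.6540 m = S ✓

v_R_max = 7/5 m/s = 1.4000 m/s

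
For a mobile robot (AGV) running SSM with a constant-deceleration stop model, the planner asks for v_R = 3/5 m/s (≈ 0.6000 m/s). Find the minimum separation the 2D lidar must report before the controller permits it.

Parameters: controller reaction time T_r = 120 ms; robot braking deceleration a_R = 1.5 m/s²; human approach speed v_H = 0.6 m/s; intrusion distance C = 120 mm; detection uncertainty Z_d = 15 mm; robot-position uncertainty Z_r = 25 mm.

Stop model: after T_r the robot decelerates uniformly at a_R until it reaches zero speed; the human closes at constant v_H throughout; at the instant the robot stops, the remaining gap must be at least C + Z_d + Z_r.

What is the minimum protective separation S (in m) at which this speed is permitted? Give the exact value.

S_min = 83/125 m = 0.6640 m

stop time T_s = (3/5)/(3/2) = 0.4000 s
robot covers v_R·T_r = 0.6000·0.1200 = 0.0720 m before braking
robot covers 0.6000·0.4000 − ½·1.5000·0.4000² = 0.1200 m while stopping
human over T_r+T_s: 0.6000·(0.1200+0.4000) = 0.3120 m
margins: 0.1200+0.0150+0.0250 = 0.1600 m
S_min ≈ 0.0720+0.1200+0.3120+0.1600  ⇒  S_min = 83/125 m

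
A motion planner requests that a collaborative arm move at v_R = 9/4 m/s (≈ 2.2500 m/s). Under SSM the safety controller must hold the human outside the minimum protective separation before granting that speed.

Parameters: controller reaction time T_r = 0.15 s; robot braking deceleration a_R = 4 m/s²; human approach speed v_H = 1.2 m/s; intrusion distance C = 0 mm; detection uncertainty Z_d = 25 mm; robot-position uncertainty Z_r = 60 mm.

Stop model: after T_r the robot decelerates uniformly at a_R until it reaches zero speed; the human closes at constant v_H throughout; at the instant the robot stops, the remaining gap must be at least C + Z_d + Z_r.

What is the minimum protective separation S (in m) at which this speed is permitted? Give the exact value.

stop time T_s = (9/4)/4 = 0.5625 s
reaction-phase robot travel = 2.2500·0.1500 = 0.3375 m
braking distance = 2.2500²/(2·4.0000) = 0.6328 m
human closes 1.2000·0.7125 = 0.8550 m
margins: 0.0000+0.0250+0.0600 = 0.0850 m
S_min ≈ 0.3375+0.6328+0.8550+0.0850  ⇒  S_min = 6113/3200 m

S_min = 6113/3200 m = 1.9103 m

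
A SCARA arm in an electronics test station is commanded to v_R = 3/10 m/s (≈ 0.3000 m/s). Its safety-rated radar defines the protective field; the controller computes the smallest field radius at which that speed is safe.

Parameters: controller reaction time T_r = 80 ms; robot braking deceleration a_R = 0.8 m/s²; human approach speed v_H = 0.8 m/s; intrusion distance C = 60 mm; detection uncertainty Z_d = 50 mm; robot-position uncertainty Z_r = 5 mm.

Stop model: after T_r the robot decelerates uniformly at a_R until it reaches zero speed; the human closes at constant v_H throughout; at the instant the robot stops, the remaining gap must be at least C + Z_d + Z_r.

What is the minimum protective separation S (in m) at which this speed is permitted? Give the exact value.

braking lasts T_s = (3/10)/(4/5) = 0.3750 s
robot in T_r: 0.3000·0.0800 = 0.0240 m
robot covers 0.3000·0.3750 − ½·0.8000·0.3750² = 0.0563 m while stopping
person approaches 0.8000·(0.0800+0.3750) = 0.3640 m
margins: 0.0600+0.0500+0.0050 = 0.1150 m
S_min ≈ 0.0240+0.0563+0.3640+0.1150  ⇒  S_min = 2237/4000 m

S_min = 2237/4000 m = 0.5593 m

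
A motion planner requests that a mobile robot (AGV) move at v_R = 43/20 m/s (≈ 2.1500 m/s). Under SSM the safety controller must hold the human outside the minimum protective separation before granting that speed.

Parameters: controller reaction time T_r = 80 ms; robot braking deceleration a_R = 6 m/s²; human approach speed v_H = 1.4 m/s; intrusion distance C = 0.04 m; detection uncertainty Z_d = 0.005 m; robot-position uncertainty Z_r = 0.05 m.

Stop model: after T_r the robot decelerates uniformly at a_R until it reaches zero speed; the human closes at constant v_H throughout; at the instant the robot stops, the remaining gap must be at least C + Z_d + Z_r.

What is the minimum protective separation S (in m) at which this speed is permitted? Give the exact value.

T_s = v_R/a_R = (43/20)/6 = 0.3583 s
robot covers v_R·T_r = 2.1500·0.0800 = 0.1720 m before braking
robot covers 2.1500·0.3583 − ½·6.0000·0.3583² = 0.3852 m while stopping
person approaches 1.4000·(0.0800+0.3583) = 0.6137 m
margins: 0.0400+0.0050+0.0500 = 0.0950 m
S_min ≈ 0.1720+0.3852+0.6137+0.0950  ⇒  S_min = 10127/8000 m

S_min = 10127/8000 m = 1.2659 m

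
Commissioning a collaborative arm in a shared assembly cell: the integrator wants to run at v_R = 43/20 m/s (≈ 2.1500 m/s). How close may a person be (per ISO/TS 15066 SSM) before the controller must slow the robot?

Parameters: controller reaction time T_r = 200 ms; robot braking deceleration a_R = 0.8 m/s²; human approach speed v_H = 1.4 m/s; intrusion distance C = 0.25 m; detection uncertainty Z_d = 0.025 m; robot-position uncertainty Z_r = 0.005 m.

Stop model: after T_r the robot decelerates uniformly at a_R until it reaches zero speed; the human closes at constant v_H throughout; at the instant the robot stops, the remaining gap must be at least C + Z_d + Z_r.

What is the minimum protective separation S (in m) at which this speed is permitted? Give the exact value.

S_min = 24453/3200 m = 7.6416 m

braking lasts T_s = (43/20)/(4/5) = 2.6875 s
robot covers v_R·T_r = 2.1500·0.2000 = 0.4300 m before braking
braking distance = 2.1500²/(2·0.8000) = 2.8891 m
person approaches 1.4000·(0.2000+2.6875) = 4.0425 m
margins: 0.2500+0.0250+0.0050 = 0.2800 m
S_min ≈ 0.4300+2.8891+4.0425+0.2800  ⇒  S_min = 24453/3200 m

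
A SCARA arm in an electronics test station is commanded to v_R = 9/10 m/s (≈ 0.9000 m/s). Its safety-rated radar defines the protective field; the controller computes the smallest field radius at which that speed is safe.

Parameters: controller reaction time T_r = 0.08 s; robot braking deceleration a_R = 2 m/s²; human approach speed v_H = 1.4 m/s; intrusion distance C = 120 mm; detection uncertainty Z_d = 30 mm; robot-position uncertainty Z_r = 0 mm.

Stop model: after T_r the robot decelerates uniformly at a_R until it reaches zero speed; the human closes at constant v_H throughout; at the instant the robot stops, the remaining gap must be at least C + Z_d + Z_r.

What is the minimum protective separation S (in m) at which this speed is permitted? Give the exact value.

T_s = v_R/a_R = (9/10)/2 = 0.4500 s
robot covers v_R·T_r = 0.9000·0.0800 = 0.0720 m before braking
robot under decel: 0.9000²/(2·2.0000) = 0.2025 m
person approaches 1.4000·(0.0800+0.4500) = 0.7420 m
residual clearance needed = 0.1200+0.0300+0.0000 = 0.1500 m
S_min ≈ 0.0720+0.2025+0.7420+0.1500  ⇒  S_min = 2333/2000 m

S_min = 2333/2000 m = 1.1665 m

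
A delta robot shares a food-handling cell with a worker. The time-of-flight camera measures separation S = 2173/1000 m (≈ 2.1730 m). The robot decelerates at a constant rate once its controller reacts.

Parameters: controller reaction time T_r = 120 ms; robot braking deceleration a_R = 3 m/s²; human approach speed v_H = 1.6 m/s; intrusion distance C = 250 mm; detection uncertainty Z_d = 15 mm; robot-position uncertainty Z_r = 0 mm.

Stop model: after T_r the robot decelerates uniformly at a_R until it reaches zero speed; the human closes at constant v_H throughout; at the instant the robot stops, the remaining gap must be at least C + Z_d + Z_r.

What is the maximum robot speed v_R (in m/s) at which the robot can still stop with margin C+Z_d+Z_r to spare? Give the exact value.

quadratic (1/6)·v² + (49/75)·v + (-429/250) = 0
  disc = (49/75)² − 4·(1/6)·(-429/250) = 8836/5625 ; √disc = 94/75
  v_R = (−(49/75) + 94/75) / (2·(1/6)) = 9/5 m/s
check:
T_s = v_R/a_R = (9/5)/3 = 0.6000 s
robot in T_r: 1.8000·0.1200 = 0.2160 m
robot covers 1.8000·0.6000 − ½·3.0000·0.6000² = 0.5400 m while stopping
human closes 1.6000·0.7200 = 1.1520 m
margins: 0.2500+0.0150+0.0000 = 0.2650 m
sum ≈ 0.2160+0.5400+1.1520+0.2650 ≈ 2.1730 m = S ✓

v_R_max = 9/5 m/s = 1.8000 m/s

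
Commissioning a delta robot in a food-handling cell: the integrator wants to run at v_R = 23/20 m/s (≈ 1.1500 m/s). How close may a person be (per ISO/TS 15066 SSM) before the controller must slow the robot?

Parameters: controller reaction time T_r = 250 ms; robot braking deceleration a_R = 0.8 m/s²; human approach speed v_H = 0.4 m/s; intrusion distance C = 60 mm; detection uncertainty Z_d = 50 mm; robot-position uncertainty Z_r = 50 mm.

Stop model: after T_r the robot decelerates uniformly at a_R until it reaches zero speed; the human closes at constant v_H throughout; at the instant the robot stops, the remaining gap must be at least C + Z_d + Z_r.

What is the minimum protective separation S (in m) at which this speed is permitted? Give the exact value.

S_min = 6237/3200 m = 1.9491 m

braking lasts T_s = (23/20)/(4/5) = 1.4375 s
reaction-phase robot travel = 1.1500·0.2500 = 0.2875 m
robot under decel: 1.1500²/(2·0.8000) = 0.8266 m
human closes 0.4000·1.6875 = 0.6750 m
C+Z_d+Z_r = 0.0600+0.0500+0.0500 = 0.1600 m
S_min ≈ 0.2875+0.8266+0.6750+0.1600  ⇒  S_min = 6237/3200 m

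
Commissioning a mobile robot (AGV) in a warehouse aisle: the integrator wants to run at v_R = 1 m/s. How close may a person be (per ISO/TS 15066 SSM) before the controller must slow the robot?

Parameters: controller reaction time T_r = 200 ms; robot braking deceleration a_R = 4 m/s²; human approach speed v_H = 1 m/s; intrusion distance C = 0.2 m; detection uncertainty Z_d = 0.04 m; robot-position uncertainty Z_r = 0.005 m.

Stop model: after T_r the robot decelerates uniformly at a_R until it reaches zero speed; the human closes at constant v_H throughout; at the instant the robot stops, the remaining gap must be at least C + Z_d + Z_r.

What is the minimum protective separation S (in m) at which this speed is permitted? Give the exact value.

S_min = 51/50 m = 1.0200 m

braking lasts T_s = 1/4 = 0.2500 s
robot covers v_R·T_r = 1.0000·0.2000 = 0.2000 m before braking
robot covers 1.0000·0.2500 − ½·4.0000·0.2500² = 0.1250 m while stopping
person approaches 1.0000·(0.2000+0.2500) = 0.4500 m
residual clearance needed = 0.2000+0.0400+0.0050 = 0.2450 m
S_min ≈ 0.2000+0.1250+0.4500+0.2450  ⇒  S_min = 51/50 m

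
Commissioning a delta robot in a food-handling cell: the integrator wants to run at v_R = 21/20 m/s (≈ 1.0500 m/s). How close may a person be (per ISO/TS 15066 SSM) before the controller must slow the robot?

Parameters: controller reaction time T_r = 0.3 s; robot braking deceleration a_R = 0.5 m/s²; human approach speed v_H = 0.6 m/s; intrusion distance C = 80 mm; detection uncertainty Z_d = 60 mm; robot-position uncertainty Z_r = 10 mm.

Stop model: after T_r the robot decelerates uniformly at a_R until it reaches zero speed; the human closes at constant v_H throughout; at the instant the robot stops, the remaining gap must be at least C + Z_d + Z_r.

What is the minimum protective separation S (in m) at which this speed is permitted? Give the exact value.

S_min = 1203/400 m = 3.0075 m

T_s = v_R/a_R = (21/20)/(1/2) = 2.1000 s
reaction-phase robot travel = 1.0500·0.3000 = 0.3150 m
robot covers 1.0500·2.1000 − ½·0.5000·2.1000² = 1.1025 m while stopping
human closes 0.6000·2.4000 = 1.4400 m
residual clearance needed = 0.0800+0.0600+0.0100 = 0.1500 m
S_min ≈ 0.3150+1.1025+1.4400+0.1500  ⇒  S_min = 1203/400 m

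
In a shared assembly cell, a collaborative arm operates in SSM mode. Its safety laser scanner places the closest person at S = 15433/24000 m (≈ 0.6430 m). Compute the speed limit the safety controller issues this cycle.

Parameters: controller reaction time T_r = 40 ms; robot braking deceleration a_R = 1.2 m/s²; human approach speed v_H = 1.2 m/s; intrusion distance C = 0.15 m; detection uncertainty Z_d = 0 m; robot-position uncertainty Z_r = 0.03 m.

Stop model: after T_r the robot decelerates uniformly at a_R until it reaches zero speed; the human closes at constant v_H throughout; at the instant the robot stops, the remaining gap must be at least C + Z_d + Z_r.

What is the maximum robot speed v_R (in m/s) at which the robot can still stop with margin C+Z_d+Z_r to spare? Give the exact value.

v_R_max = 7/20 m/s = 0.3500 m/s

at the boundary: (5/12)·v² + (26/25)·v + (-9961/24000) = 0
  disc = (26/25)² − 4·(5/12)·(-9961/24000) = 638401/360000 ; √disc = 799/600
  v_R = (−(26/25) + 799/600) / (2·(5/12)) = 7/20 m/s
check:
braking lasts T_s = (7/20)/(6/5) = 0.2917 s
robot covers v_R·T_r = 0.3500·0.0400 = 0.0140 m before braking
robot covers 0.3500·0.2917 − ½·1.2000·0.2917² = 0.0510 m while stopping
human closes 1.2000·0.3317 = 0.3980 m
margins: 0.1500+0.0000+0.0300 = 0.1800 m
sum ≈ 0.0140+0.0510+0.3980+0.1800 ≈ 0.6430 m = S ✓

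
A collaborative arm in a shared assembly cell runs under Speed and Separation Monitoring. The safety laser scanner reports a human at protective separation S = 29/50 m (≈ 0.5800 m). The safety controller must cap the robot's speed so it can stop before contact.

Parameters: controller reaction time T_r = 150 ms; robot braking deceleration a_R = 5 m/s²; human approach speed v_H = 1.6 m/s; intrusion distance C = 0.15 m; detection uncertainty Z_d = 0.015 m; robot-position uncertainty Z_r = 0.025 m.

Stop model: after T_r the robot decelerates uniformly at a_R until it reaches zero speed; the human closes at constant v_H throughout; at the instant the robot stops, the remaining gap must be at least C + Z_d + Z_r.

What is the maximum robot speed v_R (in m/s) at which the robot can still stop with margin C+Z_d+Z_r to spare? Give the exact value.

collect terms ⇒ (1/10)·v_R² + (47/100)·v_R + (-3/20) = 0
  disc = (47/100)² − 4·(1/10)·(-3/20) = 2809/10000 ; √disc = 53/100
  v_R = (−(47/100) + 53/100) / (2·(1/10)) = 3/10 m/s
check:
stop time T_s = (3/10)/5 = 0.0600 s
robot in T_r: 0.3000·0.1500 = 0.0450 m
robot under decel: 0.3000²/(2·5.0000) = 0.0090 m
person approaches 1.6000·(0.1500+0.0600) = 0.3360 m
C+Z_d+Z_r = 0.1500+0.0150+0.0250 = 0.1900 m
sum ≈ 0.0450+0.0090+0.3360+0.1900 ≈ 0.5800 m = S ✓

v_R_max = 3/10 m/s = 0.3000 m/s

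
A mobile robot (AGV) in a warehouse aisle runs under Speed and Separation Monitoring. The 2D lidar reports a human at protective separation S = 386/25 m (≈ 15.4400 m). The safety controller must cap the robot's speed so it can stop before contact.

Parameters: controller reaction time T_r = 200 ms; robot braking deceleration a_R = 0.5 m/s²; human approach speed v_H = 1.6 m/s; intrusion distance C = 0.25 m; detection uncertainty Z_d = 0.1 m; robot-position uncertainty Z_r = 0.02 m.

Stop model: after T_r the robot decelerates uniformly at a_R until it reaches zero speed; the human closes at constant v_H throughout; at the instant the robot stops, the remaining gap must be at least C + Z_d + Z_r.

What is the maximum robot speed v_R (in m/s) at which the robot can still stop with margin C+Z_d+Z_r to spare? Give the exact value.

v_R_max = 5/2 m/s = 2.5000 m/s

quadratic (1)·v² + (17/5)·v + (-59/4) = 0
  disc = (17/5)² − 4·(1)·(-59/4) = 1764/25 ; √disc = 42/5
  v_R = (−(17/5) + 42/5) / (2·(1)) = 5/2 m/s
check:
T_s = v_R/a_R = (5/2)/(1/2) = 5.0000 s
robot covers v_R·T_r = 2.5000·0.2000 = 0.5000 m before braking
robot under decel: 2.5000²/(2·0.5000) = 6.2500 m
human over T_r+T_s: 1.6000·(0.2000+5.0000) = 8.3200 m
residual clearance needed = 0.2500+0.1000+0.0200 = 0.3700 m
sum ≈ 0.5000+6.2500+8.3200+0.3700 ≈ 15.4400 m = S ✓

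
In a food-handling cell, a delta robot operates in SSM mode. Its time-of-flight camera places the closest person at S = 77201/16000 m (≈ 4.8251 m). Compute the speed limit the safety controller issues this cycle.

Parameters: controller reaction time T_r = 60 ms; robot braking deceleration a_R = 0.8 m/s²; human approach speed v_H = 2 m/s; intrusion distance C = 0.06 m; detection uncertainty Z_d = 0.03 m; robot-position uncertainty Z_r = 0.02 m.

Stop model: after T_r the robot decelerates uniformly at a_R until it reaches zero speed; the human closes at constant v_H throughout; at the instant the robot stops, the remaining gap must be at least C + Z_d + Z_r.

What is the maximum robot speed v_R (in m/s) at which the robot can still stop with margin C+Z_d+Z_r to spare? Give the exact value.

v_R_max = 27/20 m/s = 1.3500 m/s

quadratic (5/8)·v² + (64/25)·v + (-73521/16000) = 0
  disc = (64/25)² − 4·(5/8)·(-73521/16000) = 2886601/160000 ; √disc = 1699/400
  v_R = (−(64/25) + 1699/400) / (2·(5/8)) = 27/20 m/s
check:
braking lasts T_s = (27/20)/(4/5) = 1.6875 s
robot in T_r: 1.3500·0.0600 = 0.0810 m
robot covers 1.3500·1.6875 − ½·0.8000·1.6875² = 1.1391 m while stopping
person approaches 2.0000·(0.0600+1.6875) = 3.4950 m
residual clearance needed = 0.0600+0.0300+0.0200 = 0.1100 m
sum ≈ 0.0810+1.1391+3.4950+0.1100 ≈ 4.8251 m = S ✓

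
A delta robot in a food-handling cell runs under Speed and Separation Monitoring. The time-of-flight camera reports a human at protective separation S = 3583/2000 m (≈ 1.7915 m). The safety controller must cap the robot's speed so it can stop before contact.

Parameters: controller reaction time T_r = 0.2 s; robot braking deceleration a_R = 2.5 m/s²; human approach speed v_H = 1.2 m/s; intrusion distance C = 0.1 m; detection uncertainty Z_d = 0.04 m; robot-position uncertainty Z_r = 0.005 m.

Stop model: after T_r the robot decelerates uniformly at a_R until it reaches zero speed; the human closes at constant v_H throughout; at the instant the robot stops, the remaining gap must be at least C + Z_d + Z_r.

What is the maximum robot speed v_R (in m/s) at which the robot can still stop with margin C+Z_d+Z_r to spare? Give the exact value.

v_R_max = 29/20 m/s = 1.4500 m/s

collect terms ⇒ (1/5)·v_R² + (17/25)·v_R + (-2813/2000) = 0
  disc = (17/25)² − 4·(1/5)·(-2813/2000) = 3969/2500 ; √disc = 63/50
  v_R = (−(17/25) + 63/50) / (2·(1/5)) = 29/20 m/s
check:
stop time T_s = (29/20)/(5/2) = 0.5800 s
reaction-phase robot travel = 1.4500·0.2000 = 0.2900 m
braking distance = 1.4500²/(2·2.5000) = 0.4205 m
human closes 1.2000·0.7800 = 0.9360 m
residual clearance needed = 0.1000+0.0400+0.0050 = 0.1450 m
sum ≈ 0.2900+0.4205+0.9360+0.1450 ≈ 1.7915 m = S ✓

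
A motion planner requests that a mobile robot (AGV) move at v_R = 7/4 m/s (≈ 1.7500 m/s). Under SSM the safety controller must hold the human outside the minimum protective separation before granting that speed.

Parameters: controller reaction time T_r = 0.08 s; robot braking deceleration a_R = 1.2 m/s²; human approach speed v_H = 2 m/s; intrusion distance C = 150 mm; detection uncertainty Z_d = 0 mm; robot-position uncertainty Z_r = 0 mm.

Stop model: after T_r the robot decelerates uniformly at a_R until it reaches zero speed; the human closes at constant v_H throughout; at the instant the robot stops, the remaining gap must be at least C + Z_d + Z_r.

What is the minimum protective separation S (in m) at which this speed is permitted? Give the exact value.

T_s = v_R/a_R = (7/4)/(6/5) = 1.4583 s
robot covers v_R·T_r = 1.7500·0.0800 = 0.1400 m before braking
robot covers 1.7500·1.4583 − ½·1.2000·1.4583² = 1.2760 m while stopping
human closes 2.0000·1.5383 = 3.0767 m
C+Z_d+Z_r = 0.1500+0.0000+0.0000 = 0.1500 m
S_min ≈ 0.1400+1.2760+3.0767+0.1500  ⇒  S_min = 4457/960 m

S_min = 4457/960 m = 4.6427 m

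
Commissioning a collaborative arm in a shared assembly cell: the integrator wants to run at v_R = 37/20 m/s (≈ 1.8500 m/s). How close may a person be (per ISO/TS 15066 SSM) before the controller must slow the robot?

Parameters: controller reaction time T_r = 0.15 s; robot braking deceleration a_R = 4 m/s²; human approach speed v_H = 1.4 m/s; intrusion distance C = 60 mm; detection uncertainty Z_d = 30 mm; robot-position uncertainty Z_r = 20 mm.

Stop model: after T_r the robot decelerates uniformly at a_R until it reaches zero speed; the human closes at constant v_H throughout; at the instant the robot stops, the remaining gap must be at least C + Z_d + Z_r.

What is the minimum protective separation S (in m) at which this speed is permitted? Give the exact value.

braking lasts T_s = (37/20)/4 = 0.4625 s
robot in T_r: 1.8500·0.1500 = 0.2775 m
braking distance = 1.8500²/(2·4.0000) = 0.4278 m
human closes 1.4000·0.6125 = 0.8575 m
margins: 0.0600+0.0300+0.0200 = 0.1100 m
S_min ≈ 0.2775+0.4278+0.8575+0.1100  ⇒  S_min = 5353/3200 m

S_min = 5353/3200 m = 1.6728 m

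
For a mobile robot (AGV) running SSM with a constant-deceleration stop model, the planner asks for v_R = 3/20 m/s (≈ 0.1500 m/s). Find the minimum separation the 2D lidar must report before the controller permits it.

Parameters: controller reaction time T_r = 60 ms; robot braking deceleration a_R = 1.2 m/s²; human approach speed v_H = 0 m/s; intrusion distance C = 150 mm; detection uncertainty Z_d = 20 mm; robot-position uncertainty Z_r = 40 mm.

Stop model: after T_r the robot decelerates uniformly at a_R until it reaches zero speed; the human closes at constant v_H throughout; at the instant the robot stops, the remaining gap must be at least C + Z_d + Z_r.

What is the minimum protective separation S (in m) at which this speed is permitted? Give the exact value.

S_min = 1827/8000 m = 0.2284 m

braking lasts T_s = (3/20)/(6/5) = 0.1250 s
reaction-phase robot travel = 0.1500·0.0600 = 0.0090 m
robot covers 0.1500·0.1250 − ½·1.2000·0.1250² = 0.0094 m while stopping
human over T_r+T_s: 0.0000·(0.0600+0.1250) = 0.0000 m
margins: 0.1500+0.0200+0.0400 = 0.2100 m
S_min ≈ 0.0090+0.0094+0.0000+0.2100  ⇒  S_min = 1827/8000 m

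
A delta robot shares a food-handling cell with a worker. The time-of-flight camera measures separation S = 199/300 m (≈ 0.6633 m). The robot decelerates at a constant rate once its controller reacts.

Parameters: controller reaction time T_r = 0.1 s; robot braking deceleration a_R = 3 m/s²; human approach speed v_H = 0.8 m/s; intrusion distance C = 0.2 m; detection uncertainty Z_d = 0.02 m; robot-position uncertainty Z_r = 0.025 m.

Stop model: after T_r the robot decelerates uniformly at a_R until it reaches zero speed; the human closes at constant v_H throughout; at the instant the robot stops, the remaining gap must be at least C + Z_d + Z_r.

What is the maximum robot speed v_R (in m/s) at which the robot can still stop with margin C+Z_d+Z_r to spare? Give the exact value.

at the boundary: (1/6)·v² + (11/30)·v + (-203/600) = 0
  disc = (11/30)² − 4·(1/6)·(-203/600) = 9/25 ; √disc = 3/5
  v_R = (−(11/30) + 3/5) / (2·(1/6)) = 7/10 m/s
check:
stop time T_s = (7/10)/3 = 0.2333 s
robot covers v_R·T_r = 0.7000·0.1000 = 0.0700 m before braking
robot under decel: 0.7000²/(2·3.0000) = 0.0817 m
human closes 0.8000·0.3333 = 0.2667 m
C+Z_d+Z_r = 0.2000+0.0200+0.0250 = 0.2450 m
sum ≈ 0.0700+0.0817+0.2667+0.2450 ≈ 0.6633 m = S ✓

v_R_max = 7/10 m/s = 0.7000 m/s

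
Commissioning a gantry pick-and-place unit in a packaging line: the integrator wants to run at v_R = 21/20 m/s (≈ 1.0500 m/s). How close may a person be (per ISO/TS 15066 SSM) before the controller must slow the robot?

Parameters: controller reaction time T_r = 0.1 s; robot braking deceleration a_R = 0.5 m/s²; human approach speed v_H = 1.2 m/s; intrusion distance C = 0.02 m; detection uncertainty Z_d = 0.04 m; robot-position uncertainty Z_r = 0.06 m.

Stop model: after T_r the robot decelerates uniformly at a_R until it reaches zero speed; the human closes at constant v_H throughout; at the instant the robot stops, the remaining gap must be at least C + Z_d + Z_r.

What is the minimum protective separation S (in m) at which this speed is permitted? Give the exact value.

stop time T_s = (21/20)/(1/2) = 2.1000 s
robot covers v_R·T_r = 1.0500·0.1000 = 0.1050 m before braking
robot covers 1.0500·2.1000 − ½·0.5000·2.1000² = 1.1025 m while stopping
human over T_r+T_s: 1.2000·(0.1000+2.1000) = 2.6400 m
C+Z_d+Z_r = 0.0200+0.0400+0.0600 = 0.1200 m
S_min ≈ 0.1050+1.1025+2.6400+0.1200  ⇒  S_min = 1587/400 m

S_min = 1587/400 m = 3.9675 m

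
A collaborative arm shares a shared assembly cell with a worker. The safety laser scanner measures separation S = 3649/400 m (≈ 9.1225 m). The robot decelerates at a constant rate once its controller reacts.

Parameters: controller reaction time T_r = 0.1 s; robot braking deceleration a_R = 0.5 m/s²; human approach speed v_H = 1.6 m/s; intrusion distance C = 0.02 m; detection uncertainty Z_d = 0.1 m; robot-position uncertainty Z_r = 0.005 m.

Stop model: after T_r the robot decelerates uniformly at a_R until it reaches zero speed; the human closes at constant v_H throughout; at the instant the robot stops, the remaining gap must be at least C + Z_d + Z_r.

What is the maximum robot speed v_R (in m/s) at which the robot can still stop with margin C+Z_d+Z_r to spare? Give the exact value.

collect terms ⇒ (1)·v_R² + (33/10)·v_R + (-707/80) = 0
  disc = (33/10)² − 4·(1)·(-707/80) = 1156/25 ; √disc = 34/5
  v_R = (−(33/10) + 34/5) / (2·(1)) = 7/4 m/s
check:
stop time T_s = (7/4)/(1/2) = 3.5000 s
robot covers v_R·T_r = 1.7500·0.1000 = 0.1750 m before braking
robot covers 1.7500·3.5000 − ½·0.5000·3.5000² = 3.0625 m while stopping
human over T_r+T_s: 1.6000·(0.1000+3.5000) = 5.7600 m
residual clearance needed = 0.0200+0.1000+0.0050 = 0.1250 m
sum ≈ 0.1750+3.0625+5.7600+0.1250 ≈ 9.1225 m = S ✓

v_R_max = 7/4 m/s = 1.7500 m/s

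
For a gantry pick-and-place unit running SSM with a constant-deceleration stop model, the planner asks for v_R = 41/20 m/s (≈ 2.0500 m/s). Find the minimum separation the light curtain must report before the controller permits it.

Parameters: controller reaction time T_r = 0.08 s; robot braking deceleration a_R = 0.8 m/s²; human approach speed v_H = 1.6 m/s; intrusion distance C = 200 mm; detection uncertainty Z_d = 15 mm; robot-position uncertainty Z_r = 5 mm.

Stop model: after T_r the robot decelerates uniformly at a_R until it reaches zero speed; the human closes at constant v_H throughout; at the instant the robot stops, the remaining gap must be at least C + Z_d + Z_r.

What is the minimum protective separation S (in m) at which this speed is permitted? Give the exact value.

S_min = 115817/16000 m = 7.2386 m

braking lasts T_s = (41/20)/(4/5) = 2.5625 s
reaction-phase robot travel = 2.0500·0.0800 = 0.1640 m
robot under decel: 2.0500²/(2·0.8000) = 2.6266 m
person approaches 1.6000·(0.0800+2.5625) = 4.2280 m
residual clearance needed = 0.2000+0.0150+0.0050 = 0.2200 m
S_min ≈ 0.1640+2.6266+4.2280+0.2200  ⇒  S_min = 115817/16000 m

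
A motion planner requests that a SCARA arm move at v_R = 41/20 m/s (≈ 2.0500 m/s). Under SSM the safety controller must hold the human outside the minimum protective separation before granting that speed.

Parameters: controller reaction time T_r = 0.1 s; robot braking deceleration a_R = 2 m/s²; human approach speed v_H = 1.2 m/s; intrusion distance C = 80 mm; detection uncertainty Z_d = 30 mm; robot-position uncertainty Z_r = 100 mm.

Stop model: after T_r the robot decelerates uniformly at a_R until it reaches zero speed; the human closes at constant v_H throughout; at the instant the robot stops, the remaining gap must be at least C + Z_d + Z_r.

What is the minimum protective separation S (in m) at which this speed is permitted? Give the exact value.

S_min = 901/320 m = 2.8156 m

T_s = v_R/a_R = (41/20)/2 = 1.0250 s
robot covers v_R·T_r = 2.0500·0.1000 = 0.2050 m before braking
braking distance = 2.0500²/(2·2.0000) = 1.0506 m
human closes 1.2000·1.1250 = 1.3500 m
C+Z_d+Z_r = 0.0800+0.0300+0.1000 = 0.2100 m
S_min ≈ 0.2050+1.0506+1.3500+0.2100  ⇒  S_min = 901/320 m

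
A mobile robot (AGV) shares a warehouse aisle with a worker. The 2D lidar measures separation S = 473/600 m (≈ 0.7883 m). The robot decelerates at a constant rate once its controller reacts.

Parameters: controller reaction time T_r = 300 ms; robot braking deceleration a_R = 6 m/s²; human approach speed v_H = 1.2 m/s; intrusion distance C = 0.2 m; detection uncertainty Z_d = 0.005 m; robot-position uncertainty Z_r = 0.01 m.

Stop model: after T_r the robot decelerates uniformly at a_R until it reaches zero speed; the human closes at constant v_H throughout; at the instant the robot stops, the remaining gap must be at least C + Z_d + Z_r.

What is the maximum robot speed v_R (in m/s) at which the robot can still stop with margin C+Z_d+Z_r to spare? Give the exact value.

at the boundary: (1/12)·v² + (1/2)·v + (-16/75) = 0
  disc = (1/2)² − 4·(1/12)·(-16/75) = 289/900 ; √disc = 17/30
  v_R = (−(1/2) + 17/30) / (2·(1/12)) = 2/5 m/s
check:
braking lasts T_s = (2/5)/6 = 0.0667 s
robot covers v_R·T_r = 0.4000·0.3000 = 0.1200 m before braking
robot covers 0.4000·0.0667 − ½·6.0000·0.0667² = 0.0133 m while stopping
person approaches 1.2000·(0.3000+0.0667) = 0.4400 m
margins: 0.2000+0.0050+0.0100 = 0.2150 m
sum ≈ 0.1200+0.0133+0.4400+0.2150 ≈ 0.7883 m = S ✓

v_R_max = 2/5 m/s = 0.4000 m/s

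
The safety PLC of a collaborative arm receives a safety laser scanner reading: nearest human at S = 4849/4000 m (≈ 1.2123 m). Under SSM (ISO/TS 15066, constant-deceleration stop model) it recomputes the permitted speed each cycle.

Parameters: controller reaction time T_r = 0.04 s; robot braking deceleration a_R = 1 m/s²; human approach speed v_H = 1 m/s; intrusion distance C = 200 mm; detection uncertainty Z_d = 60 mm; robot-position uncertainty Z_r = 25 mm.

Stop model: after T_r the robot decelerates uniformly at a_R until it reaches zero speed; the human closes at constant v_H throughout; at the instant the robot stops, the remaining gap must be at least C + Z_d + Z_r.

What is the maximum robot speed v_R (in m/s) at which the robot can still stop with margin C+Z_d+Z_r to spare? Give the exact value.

quadratic (1/2)·v² + (26/25)·v + (-3549/4000) = 0
  disc = (26/25)² − 4·(1/2)·(-3549/4000) = 28561/10000 ; √disc = 169/100
  v_R = (−(26/25) + 169/100) / (2·(1/2)) = 13/20 m/s
check:
T_s = v_R/a_R = (13/20)/1 = 0.6500 s
robot in T_r: 0.6500·0.0400 = 0.0260 m
robot under decel: 0.6500²/(2·1.0000) = 0.2112 m
human over T_r+T_s: 1.0000·(0.0400+0.6500) = 0.6900 m
residual clearance needed = 0.2000+0.0600+0.0250 = 0.2850 m
sum ≈ 0.0260+0.2112+0.6900+0.2850 ≈ 1.2123 m = S ✓

v_R_max = 13/20 m/s = 0.6500 m/s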